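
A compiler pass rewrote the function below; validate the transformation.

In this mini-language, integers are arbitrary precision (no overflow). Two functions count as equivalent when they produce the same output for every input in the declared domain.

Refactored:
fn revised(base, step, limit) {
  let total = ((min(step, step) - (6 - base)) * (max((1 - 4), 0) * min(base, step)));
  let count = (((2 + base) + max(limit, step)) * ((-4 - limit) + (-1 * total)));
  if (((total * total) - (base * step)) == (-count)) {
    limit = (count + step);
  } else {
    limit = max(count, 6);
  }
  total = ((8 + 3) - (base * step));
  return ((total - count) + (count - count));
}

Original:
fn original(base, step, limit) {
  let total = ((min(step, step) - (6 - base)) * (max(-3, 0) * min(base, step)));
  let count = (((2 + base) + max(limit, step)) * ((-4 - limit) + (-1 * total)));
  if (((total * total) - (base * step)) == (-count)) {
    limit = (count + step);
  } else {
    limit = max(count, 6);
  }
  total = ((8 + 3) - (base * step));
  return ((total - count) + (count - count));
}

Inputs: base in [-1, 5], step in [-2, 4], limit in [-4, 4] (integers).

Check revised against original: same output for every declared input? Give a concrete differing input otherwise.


Although constant usage differs, and arithmetic usage differs, 441/441 inputs agree.
verdict: equivalent


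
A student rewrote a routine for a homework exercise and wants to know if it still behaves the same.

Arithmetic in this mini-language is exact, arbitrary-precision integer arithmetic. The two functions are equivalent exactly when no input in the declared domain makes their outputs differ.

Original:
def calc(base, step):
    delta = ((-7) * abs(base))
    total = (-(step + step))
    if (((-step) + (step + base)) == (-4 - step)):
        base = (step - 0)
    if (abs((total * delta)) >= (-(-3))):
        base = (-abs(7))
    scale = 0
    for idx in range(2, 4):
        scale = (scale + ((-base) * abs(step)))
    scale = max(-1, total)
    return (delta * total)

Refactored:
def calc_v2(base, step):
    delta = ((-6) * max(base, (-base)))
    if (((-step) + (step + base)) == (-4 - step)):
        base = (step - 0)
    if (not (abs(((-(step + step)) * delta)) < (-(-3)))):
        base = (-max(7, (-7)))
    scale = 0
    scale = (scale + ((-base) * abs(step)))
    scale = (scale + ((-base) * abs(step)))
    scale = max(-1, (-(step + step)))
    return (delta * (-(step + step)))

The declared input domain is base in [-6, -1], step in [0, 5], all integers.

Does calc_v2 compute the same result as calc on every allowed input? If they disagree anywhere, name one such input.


The rewrite breaks on base=-6, step=1, where the results are 84 and 72.
calc: delta = -42; total = -2; (((-step) + (step + base)) == (-4 - step)) -> false; (abs((total * delta)) >= (-(-3))) -> true; base = -7; scale = 0; [idx=2]; scale = 7; [idx=3]; scale = 14; scale = -1; return 84
calc_v2: delta = -36; (((-step) + (step + base)) == (-4 - step)) -> false; (not (abs(((-(step + step)) * delta)) < (-(-3)))) -> true; base = -7; scale = 0; scale = 7; scale = 14; scale = -1; return 72
verdict: not equivalent; witness: base=-6, step=1


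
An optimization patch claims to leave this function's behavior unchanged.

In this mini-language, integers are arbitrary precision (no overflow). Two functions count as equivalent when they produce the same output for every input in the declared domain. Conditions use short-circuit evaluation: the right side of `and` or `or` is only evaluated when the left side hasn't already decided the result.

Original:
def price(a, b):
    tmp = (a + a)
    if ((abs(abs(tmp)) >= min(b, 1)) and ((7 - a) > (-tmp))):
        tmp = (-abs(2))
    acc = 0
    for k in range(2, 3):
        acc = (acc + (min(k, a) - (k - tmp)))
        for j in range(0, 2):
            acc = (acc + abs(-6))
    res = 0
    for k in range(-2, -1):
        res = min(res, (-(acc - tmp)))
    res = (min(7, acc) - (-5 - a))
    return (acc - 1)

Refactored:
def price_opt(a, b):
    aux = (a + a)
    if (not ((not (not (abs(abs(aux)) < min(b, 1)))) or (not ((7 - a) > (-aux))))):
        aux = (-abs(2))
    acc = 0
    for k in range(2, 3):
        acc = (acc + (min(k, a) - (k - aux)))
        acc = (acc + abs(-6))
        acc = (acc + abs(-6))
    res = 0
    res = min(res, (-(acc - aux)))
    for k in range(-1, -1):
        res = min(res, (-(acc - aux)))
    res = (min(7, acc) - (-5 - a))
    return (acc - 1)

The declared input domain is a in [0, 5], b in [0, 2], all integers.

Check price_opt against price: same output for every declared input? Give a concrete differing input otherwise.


Changes here: constant usage differs; comparison usage differs; min/max/abs usage differs; statement counts differ; loop structure differs; boolean connective usage differs; arithmetic usage differs; local variable names differ; the full 18-point sweep finds no disagreement.
verdict: equivalent


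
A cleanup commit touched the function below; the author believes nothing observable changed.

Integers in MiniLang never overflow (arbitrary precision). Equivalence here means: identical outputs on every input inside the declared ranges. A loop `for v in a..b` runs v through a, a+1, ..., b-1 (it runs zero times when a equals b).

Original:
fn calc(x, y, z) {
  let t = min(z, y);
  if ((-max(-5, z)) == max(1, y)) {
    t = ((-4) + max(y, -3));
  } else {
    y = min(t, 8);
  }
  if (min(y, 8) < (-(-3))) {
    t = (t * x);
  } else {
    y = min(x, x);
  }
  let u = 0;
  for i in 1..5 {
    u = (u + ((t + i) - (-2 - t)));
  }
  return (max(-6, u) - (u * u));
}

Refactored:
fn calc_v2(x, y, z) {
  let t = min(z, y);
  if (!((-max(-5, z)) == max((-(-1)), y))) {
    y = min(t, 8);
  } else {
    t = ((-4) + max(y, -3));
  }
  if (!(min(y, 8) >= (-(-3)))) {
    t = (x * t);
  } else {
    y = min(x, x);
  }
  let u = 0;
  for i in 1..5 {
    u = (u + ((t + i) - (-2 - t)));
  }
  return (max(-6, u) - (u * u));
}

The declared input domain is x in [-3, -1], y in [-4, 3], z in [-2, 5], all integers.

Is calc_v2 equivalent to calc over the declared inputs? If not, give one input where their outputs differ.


Changes here: boolean connective usage differs, and comparison usage differs; the full 192-point sweep finds no disagreement.
verdict: equivalent


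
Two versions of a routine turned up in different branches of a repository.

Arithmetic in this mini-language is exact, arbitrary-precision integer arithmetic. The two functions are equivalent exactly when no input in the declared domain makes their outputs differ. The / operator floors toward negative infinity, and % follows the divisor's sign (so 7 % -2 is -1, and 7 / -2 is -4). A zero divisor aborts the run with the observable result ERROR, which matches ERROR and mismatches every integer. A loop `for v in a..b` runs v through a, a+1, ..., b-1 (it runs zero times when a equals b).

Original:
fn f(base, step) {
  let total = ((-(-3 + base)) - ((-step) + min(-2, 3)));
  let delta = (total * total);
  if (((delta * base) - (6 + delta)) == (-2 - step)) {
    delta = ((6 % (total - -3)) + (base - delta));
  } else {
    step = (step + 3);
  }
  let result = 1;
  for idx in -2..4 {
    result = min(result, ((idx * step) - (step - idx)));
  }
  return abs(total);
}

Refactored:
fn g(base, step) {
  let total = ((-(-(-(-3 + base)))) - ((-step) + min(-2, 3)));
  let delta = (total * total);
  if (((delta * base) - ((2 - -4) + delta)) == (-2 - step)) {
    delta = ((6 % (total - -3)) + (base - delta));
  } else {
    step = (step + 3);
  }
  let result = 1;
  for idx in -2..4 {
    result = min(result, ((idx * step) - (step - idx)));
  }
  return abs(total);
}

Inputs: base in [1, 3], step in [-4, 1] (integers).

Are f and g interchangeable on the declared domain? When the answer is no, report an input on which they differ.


The two versions differ — the changes include constant usage differs; and arithmetic usage differs.
One worked example (base=3, step=-2) — f: total := 0 | delta := 0 | (((delta * base) - (6 + delta)) == (-2 - step)): false | step := 1 | result := 1 | iter idx=-2: | result := -5 | iter idx=-1: | result := -5 | iter idx=0: | result := -5 | iter idx=1: | result := -5 | iter idx=2: | result := -5 | iter idx=3: | result := -5 | result 0; g: total := 0 | delta := 0 | (((delta * base) - ((2 - -4) + delta)) == (-2 - step)): false | step := 1 | result := 1 | iter idx=-2: | result := -5 | iter idx=-1: | result := -5 | iter idx=0: | result := -5 | iter idx=1: | result := -5 | iter idx=2: | result := -5 | iter idx=3: | result := -5 | result 0; agreement on 0.
Every one of the 18 inputs gives matching results.
verdict: equivalent


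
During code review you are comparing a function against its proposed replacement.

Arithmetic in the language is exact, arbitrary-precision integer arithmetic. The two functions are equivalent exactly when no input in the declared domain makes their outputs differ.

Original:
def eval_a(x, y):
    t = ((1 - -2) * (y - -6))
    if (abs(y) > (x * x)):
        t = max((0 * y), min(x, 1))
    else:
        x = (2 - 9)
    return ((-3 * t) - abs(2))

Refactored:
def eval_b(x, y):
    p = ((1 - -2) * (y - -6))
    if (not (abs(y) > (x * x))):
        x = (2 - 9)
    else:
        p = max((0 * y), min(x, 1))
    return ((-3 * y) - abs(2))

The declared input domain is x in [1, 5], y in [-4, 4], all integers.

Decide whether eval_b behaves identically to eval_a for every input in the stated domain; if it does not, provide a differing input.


The rewrite breaks on x=1, y=-4, where the results are -5 and 10.
eval_a: t=6, then (abs(y) > (x * x)) is true, then t=1, then returns -5
eval_b: p=6, then (not (abs(y) > (x * x))) is false, then p=1, then returns 10
verdict: not equivalent; witness: x=1, y=-4


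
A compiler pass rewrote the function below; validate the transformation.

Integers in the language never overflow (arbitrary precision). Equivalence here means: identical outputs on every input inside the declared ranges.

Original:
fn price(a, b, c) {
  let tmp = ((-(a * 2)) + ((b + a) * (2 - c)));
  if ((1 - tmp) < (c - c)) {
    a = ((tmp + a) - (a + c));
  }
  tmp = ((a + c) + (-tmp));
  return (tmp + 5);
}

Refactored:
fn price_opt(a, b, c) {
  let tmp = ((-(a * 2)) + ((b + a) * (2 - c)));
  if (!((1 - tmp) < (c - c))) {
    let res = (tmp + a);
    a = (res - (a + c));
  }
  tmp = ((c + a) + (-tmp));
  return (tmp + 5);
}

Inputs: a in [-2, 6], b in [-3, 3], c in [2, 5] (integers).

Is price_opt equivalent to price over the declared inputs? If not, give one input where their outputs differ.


These are not equivalent — on a=-2, b=-3, c=2 the outputs split (5 vs 1).
price: tmp becomes 4; next ((1 - tmp) < (c - c)) evaluates to true; next a becomes 2; next tmp becomes 0; next final value 5
price_opt: tmp becomes 4; next (!((1 - tmp) < (c - c))) evaluates to false; next tmp becomes -4; next final value 1
verdict: not equivalent; witness: a=-2, b=-3, c=2


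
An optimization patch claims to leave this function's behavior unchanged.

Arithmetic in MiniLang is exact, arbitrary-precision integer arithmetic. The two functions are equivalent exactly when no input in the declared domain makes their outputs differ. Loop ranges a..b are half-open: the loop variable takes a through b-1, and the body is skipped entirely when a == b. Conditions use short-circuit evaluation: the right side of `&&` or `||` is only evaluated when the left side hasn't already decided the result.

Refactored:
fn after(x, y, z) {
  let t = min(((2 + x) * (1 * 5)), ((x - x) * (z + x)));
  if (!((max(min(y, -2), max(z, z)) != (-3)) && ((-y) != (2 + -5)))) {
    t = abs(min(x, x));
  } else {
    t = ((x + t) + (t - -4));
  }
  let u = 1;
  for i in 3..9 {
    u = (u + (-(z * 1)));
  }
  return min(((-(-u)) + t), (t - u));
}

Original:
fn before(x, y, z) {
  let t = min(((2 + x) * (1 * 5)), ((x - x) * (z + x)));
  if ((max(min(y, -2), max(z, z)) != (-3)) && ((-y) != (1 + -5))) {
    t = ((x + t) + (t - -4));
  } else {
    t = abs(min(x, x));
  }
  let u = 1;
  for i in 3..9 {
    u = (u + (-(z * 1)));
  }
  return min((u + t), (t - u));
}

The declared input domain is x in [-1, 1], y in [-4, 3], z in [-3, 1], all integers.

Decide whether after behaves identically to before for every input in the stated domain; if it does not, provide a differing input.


Consider the input x=-1, y=3, z=-3.
before: t = 0; ((max(min(y, -2), max(z, z)) != (-3)) && ((-y) != (1 + -5))) -> true; t = 3; u = 1; [i=3]; u = 4; [i=4]; u = 7; [i=5]; u = 10; [i=6]; u = 13; [i=7]; u = 16; [i=8]; u = 19; return -16
after: t = 0; (!((max(min(y, -2), max(z, z)) != (-3)) && ((-y) != (2 + -5)))) -> true; t = 1; u = 1; [i=3]; u = 4; [i=4]; u = 7; [i=5]; u = 10; [i=6]; u = 13; [i=7]; u = 16; [i=8]; u = 19; return -18
-16 and -18 differ, so these are not the same function on this domain.
verdict: not equivalent; witness: x=-1, y=3, z=-3


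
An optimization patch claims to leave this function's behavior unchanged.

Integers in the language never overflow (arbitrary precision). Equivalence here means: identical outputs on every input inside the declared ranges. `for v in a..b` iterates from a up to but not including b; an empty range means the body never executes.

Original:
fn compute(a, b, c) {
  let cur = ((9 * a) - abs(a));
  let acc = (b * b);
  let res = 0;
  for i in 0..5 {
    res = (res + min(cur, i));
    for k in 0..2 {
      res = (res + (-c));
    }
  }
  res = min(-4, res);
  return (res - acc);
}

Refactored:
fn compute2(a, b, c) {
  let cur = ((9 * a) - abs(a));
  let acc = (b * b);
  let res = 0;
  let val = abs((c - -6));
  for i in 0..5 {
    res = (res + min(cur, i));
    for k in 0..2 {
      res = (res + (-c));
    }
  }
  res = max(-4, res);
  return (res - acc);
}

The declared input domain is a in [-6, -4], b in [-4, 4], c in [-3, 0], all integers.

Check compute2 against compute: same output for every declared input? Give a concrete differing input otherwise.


Input a=-6, b=-4, c=-3: -286 from compute versus -20 from compute2.
verdict: not equivalent; witness: a=-6, b=-4, c=-3


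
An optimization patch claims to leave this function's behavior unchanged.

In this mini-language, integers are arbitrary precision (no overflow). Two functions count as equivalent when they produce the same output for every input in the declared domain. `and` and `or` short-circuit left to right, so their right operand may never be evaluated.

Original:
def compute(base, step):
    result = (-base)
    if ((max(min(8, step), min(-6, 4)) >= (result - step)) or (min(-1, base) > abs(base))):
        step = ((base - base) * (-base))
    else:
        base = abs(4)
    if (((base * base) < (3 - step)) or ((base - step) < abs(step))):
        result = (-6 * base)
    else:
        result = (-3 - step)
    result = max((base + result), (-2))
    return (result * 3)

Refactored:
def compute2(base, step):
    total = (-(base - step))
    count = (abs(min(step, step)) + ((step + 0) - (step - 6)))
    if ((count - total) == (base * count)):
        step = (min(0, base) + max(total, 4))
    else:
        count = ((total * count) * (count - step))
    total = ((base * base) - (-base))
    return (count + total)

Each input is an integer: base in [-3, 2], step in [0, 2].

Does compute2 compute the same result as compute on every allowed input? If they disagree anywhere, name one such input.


On input base=-3, step=0, compute returns 3 while compute2 returns 114.
verdict: not equivalent; witness: base=-3, step=0


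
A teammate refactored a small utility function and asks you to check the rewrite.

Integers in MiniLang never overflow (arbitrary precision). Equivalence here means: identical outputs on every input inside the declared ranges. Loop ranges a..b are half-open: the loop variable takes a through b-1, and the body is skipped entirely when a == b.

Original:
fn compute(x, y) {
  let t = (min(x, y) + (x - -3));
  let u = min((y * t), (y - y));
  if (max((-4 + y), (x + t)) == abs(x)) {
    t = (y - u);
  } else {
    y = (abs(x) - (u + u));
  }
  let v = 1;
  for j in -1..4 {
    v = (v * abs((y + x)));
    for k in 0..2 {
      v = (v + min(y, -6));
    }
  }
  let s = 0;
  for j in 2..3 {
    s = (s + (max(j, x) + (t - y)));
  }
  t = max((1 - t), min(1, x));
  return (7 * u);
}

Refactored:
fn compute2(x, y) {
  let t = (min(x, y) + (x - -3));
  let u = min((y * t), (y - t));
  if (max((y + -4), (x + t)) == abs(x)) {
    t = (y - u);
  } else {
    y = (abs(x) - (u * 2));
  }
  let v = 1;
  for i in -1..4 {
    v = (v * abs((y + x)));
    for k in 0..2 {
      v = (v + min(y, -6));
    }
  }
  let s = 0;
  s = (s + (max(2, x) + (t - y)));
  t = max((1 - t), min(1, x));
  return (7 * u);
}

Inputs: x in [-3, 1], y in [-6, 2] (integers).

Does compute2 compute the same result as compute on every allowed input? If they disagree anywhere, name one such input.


Consider the input x=-3, y=-2.
compute: t=-3, then u=0, then (max((-4 + y), (x + t)) == abs(x)) is false, then y=3, then v=1, then (j=-1), then v=0, then (k=0), then v=-6, then (k=1), then v=-12, then (j=0), then v=0, then (k=0), then v=-6, then (k=1), then v=-12, then (j=1), then v=0, then (k=0), then v=-6, then (k=1), then v=-12, then (j=2), then v=0, then (k=0), then v=-6, then (k=1), then v=-12, then (j=3), then v=0, then (k=0), then v=-6, then (k=1), then v=-12, then s=0, then (j=2), then s=-4, then t=4, then returns 0
compute2: t=-3, then u=1, then (max((y + -4), (x + t)) == abs(x)) is false, then y=1, then v=1, then (i=-1), then v=2, then (k=0), then v=-4, then (k=1), then v=-10, then (i=0), then v=-20, then (k=0), then v=-26, then (k=1), then v=-32, then (i=1), then v=-64, then (k=0), then v=-70, then (k=1), then v=-76, then (i=2), then v=-152, then (k=0), then v=-158, then (k=1), then v=-164, then (i=3), then v=-328, then (k=0), then v=-334, then (k=1), then v=-340, then s=0, then s=-2, then t=4, then returns 7
0 and 7 differ, so these are not the same function on this domain.
verdict: not equivalent; witness: x=-3, y=-2


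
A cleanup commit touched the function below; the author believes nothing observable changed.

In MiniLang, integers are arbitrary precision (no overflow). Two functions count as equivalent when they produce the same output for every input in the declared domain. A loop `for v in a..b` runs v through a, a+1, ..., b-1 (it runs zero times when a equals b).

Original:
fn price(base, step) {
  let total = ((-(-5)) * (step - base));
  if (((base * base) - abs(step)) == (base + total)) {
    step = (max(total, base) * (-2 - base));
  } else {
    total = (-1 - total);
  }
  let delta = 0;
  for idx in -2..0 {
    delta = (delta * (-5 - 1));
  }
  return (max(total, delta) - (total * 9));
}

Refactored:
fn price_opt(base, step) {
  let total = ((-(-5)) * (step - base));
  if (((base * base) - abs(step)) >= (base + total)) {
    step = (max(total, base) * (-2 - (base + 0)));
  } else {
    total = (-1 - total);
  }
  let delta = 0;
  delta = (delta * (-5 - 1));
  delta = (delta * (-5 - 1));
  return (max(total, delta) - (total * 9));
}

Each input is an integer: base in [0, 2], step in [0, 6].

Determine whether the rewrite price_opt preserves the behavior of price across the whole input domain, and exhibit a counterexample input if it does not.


There is a counterexample at base=1, step=0: -32 on one side, 45 on the other.
price: total becomes -5; next (((base * base) - abs(step)) == (base + total)) evaluates to false; next total becomes 4; next delta becomes 0; next at idx=-2:; next delta becomes 0; next at idx=-1:; next delta becomes 0; next final value -32
price_opt: total becomes -5; next (((base * base) - abs(step)) >= (base + total)) evaluates to true; next step becomes -3; next delta becomes 0; next delta becomes 0; next delta becomes 0; next final value 45
verdict: not equivalent; witness: base=1, step=0


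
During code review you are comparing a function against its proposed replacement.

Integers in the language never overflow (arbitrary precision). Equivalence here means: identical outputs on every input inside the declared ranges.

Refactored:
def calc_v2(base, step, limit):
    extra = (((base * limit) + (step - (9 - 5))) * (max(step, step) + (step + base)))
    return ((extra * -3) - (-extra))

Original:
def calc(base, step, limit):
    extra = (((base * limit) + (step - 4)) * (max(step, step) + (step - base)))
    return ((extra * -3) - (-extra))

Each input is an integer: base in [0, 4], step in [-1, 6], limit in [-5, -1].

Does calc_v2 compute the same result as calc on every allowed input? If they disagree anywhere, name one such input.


Try base=1, step=-1, limit=-5.
calc: extra=30, then returns -60
calc_v2: extra=10, then returns -20
-60 vs -20 — the two versions disagree here.
verdict: not equivalent; witness: base=1, step=-1, limit=-5


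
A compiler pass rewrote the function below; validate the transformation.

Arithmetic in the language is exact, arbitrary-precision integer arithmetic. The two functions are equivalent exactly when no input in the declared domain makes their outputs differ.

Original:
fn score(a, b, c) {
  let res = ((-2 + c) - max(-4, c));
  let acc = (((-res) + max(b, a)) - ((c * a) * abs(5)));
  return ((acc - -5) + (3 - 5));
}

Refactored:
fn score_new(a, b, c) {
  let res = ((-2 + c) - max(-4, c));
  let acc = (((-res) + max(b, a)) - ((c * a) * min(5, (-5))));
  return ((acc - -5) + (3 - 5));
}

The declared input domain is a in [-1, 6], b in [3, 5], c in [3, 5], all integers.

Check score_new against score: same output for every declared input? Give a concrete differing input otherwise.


Consider the input a=-1, b=3, c=3.
score: res = -2; acc = 20; return 23
score_new: res = -2; acc = -10; return -7
23 != -7, so the rewrite changes behavior.
verdict: not equivalent; witness: a=-1, b=3, c=3


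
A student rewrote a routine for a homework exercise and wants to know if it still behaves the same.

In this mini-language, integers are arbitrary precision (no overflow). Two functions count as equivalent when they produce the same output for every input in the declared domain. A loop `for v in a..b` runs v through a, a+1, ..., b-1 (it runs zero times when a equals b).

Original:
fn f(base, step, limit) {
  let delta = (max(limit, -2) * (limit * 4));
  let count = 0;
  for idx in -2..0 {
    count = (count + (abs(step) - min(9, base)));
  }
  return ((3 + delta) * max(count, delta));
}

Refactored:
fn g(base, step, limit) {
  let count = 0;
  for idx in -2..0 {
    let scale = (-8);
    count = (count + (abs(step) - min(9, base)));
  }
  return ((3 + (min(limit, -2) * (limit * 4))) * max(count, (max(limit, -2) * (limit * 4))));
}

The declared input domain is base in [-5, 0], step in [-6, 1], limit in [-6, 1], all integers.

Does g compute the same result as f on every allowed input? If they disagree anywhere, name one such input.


Not equivalent: base=-5, step=-6, limit=-6 separates them (2448 vs 7056).
f: delta = 48; count = 0; [idx=-2]; count = 11; [idx=-1]; count = 22; return 2448
g: count = 0; [idx=-2]; scale = -8; count = 11; [idx=-1]; scale = -8; count = 22; return 7056
verdict: not equivalent; witness: base=-5, step=-6, limit=-6


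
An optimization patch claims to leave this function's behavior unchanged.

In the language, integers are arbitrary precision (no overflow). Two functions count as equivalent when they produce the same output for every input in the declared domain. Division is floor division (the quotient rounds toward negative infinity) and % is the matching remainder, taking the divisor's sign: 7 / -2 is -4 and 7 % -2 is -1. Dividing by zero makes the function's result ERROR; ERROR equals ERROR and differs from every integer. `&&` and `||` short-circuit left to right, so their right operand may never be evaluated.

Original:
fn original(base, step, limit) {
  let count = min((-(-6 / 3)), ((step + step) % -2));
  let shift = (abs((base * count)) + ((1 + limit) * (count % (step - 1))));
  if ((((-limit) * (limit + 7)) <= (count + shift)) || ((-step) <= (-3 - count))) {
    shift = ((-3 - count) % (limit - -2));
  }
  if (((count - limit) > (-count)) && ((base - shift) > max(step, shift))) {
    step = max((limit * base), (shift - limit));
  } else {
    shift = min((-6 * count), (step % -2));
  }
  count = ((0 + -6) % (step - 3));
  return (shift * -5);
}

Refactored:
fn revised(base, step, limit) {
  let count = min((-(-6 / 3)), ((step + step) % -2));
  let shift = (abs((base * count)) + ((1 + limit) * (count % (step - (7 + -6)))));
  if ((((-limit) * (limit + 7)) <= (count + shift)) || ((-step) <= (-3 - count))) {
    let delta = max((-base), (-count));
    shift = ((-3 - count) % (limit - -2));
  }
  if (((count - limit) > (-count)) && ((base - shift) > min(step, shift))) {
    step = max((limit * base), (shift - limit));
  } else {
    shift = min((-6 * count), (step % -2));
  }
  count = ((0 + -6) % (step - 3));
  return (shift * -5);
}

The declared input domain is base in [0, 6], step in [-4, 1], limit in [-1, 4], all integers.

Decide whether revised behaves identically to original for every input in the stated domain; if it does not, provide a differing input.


The rewrite breaks on base=0, step=-3, limit=-1, where the results are 5 and 0.
original: count=0, then shift=0, then ((((-limit) * (limit + 7)) <= (count + shift)) || ((-step) <= (-3 - count))) is false, then (((count - limit) > (-count)) && ((base - shift) > max(step, shift))) is false, then shift=-1, then count=0, then returns 5
revised: count=0, then shift=0, then ((((-limit) * (limit + 7)) <= (count + shift)) || ((-step) <= (-3 - count))) is false, then (((count - limit) > (-count)) && ((base - shift) > min(step, shift))) is true, then step=1, then count=0, then returns 0
verdict: not equivalent; witness: base=0, step=-3, limit=-1


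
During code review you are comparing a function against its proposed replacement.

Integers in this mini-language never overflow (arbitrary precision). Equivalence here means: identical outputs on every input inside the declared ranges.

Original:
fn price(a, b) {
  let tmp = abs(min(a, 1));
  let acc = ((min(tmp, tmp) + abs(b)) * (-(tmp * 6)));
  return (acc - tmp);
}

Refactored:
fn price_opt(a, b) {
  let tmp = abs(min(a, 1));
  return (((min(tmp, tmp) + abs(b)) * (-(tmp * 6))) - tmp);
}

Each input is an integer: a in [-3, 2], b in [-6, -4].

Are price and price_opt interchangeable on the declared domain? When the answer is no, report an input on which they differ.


Equivalent — the differences include local variable names differ, statement counts differ, yet no declared input distinguishes the two.
One worked example (a=0, b=-4) — price: tmp = 0; acc = 0; return 0; price_opt: tmp = 0; return 0; agreement on 0.
Every one of the 18 inputs gives matching results.
verdict: equivalent


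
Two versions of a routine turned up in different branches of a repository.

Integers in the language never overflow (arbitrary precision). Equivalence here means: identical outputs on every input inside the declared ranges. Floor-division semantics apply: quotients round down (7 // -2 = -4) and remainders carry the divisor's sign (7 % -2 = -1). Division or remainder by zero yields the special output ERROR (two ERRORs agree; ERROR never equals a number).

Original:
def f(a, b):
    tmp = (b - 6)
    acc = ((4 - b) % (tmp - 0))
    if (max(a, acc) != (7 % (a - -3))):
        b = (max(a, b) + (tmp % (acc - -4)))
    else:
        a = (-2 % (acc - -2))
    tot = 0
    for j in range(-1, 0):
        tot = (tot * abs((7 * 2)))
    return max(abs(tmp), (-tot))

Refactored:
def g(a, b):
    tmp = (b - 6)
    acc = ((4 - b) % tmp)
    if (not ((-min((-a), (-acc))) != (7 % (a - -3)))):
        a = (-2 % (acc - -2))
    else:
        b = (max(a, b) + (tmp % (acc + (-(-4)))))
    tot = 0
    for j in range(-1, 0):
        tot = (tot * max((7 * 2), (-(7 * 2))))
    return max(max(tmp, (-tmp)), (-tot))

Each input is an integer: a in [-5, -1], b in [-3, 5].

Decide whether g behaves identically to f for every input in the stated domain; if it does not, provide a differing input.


Although constant usage differs, plus arithmetic usage differs, plus boolean connective usage differs, plus min/max/abs usage differs, 45/45 inputs agree.
verdict: equivalent


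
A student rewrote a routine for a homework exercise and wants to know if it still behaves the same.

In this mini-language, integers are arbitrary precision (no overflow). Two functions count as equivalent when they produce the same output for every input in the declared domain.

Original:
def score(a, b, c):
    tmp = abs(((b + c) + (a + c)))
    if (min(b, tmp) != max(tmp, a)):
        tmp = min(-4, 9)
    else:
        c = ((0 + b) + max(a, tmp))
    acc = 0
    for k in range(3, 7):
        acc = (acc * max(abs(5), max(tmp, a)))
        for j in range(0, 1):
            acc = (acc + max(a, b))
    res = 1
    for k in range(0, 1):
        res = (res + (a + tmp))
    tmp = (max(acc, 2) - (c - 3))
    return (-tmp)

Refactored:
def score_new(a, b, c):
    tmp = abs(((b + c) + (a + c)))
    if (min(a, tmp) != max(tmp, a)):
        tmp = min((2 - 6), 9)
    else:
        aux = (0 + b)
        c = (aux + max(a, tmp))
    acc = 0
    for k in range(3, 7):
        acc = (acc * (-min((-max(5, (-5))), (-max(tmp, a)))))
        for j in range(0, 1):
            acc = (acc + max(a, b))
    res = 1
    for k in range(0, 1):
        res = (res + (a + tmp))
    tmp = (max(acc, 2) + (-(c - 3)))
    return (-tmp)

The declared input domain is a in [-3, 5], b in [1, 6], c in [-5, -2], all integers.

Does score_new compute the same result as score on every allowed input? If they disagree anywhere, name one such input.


There is a counterexample at a=-3, b=4, c=-2: -620 on one side, -629 on the other.
score: tmp := 3 | (min(b, tmp) != max(tmp, a)): false | c := 7 | acc := 0 | iter k=3: | acc := 0 | iter j=0: | acc := 4 | iter k=4: | acc := 20 | iter j=0: | acc := 24 | iter k=5: | acc := 120 | iter j=0: | acc := 124 | iter k=6: | acc := 620 | iter j=0: | acc := 624 | res := 1 | iter k=0: | res := 1 | tmp := 620 | result -620
score_new: tmp := 3 | (min(a, tmp) != max(tmp, a)): true | tmp := -4 | acc := 0 | iter k=3: | acc := 0 | iter j=0: | acc := 4 | iter k=4: | acc := 20 | iter j=0: | acc := 24 | iter k=5: | acc := 120 | iter j=0: | acc := 124 | iter k=6: | acc := 620 | iter j=0: | acc := 624 | res := 1 | iter k=0: | res := -6 | tmp := 629 | result -629
verdict: not equivalent; witness: a=-3, b=4, c=-2


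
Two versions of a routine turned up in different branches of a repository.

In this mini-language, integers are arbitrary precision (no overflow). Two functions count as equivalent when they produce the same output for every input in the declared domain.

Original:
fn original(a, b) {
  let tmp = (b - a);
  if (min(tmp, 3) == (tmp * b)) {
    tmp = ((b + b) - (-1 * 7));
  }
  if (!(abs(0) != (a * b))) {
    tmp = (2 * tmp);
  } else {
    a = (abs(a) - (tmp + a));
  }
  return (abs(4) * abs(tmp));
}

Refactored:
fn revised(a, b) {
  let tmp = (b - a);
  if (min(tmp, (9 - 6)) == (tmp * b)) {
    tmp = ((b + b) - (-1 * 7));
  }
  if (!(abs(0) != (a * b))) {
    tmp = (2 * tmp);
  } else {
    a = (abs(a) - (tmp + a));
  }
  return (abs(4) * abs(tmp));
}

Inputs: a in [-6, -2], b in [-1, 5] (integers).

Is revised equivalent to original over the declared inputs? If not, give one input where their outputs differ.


Although arithmetic usage differs, plus constant usage differs, 35/35 inputs agree.
verdict: equivalent


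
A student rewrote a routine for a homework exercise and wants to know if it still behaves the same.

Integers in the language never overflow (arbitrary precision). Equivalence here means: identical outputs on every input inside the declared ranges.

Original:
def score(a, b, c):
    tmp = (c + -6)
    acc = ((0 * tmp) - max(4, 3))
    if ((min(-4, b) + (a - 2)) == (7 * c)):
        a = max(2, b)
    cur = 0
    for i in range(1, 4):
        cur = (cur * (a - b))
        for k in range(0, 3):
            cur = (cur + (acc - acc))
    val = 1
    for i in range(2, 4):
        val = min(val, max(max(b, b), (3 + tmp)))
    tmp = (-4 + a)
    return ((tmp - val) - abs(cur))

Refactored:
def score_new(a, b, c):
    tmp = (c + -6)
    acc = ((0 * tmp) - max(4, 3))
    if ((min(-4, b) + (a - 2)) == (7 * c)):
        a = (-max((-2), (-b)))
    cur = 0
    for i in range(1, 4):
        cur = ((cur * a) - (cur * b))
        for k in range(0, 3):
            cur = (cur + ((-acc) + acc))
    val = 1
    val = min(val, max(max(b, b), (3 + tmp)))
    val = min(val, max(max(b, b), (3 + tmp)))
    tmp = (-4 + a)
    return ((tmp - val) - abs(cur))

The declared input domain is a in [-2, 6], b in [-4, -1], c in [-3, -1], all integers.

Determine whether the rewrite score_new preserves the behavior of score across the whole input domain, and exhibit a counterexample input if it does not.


Try a=-1, b=-4, c=-1.
score: tmp=-7, then acc=-4, then ((min(-4, b) + (a - 2)) == (7 * c)) is true, then a=2, then cur=0, then (i=1), then cur=0, then (k=0), then cur=0, then (k=1), then cur=0, then (k=2), then cur=0, then (i=2), then cur=0, then (k=0), then cur=0, then (k=1), then cur=0, then (k=2), then cur=0, then (i=3), then cur=0, then (k=0), then cur=0, then (k=1), then cur=0, then (k=2), then cur=0, then val=1, then (i=2), then val=-4, then (i=3), then val=-4, then tmp=-2, then returns 2
score_new: tmp=-7, then acc=-4, then ((min(-4, b) + (a - 2)) == (7 * c)) is true, then a=-4, then cur=0, then (i=1), then cur=0, then (k=0), then cur=0, then (k=1), then cur=0, then (k=2), then cur=0, then (i=2), then cur=0, then (k=0), then cur=0, then (k=1), then cur=0, then (k=2), then cur=0, then (i=3), then cur=0, then (k=0), then cur=0, then (k=1), then cur=0, then (k=2), then cur=0, then val=1, then val=-4, then val=-4, then tmp=-8, then returns -4
2 vs -4 — the two versions disagree here.
verdict: not equivalent; witness: a=-1, b=-4, c=-1


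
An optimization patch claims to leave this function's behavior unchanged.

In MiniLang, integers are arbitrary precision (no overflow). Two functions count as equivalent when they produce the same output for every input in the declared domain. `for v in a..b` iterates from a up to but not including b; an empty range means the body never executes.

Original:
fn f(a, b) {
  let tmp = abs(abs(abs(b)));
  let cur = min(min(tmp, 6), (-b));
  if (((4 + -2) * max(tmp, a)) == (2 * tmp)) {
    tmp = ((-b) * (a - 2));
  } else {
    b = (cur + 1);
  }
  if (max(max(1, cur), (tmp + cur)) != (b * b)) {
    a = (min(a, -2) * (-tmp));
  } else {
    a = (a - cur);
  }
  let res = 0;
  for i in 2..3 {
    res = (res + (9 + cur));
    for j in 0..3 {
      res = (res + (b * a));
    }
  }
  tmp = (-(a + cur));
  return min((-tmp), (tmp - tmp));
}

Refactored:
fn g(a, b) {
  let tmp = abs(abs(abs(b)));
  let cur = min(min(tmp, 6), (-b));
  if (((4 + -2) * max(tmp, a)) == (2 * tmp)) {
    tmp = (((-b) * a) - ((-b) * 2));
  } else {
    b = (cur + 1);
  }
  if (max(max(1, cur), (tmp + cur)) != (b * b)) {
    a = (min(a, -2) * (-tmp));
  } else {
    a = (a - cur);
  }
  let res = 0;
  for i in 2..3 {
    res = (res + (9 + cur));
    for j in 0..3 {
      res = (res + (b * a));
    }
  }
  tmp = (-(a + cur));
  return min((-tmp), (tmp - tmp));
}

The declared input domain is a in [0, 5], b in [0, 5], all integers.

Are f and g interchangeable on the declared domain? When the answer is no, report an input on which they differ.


Reading the diff, among the changes: arithmetic usage differs.
Tracing a=0, b=3: f: tmp = 3; cur = -3; (((4 + -2) * max(tmp, a)) == (2 * tmp)) -> true; tmp = 6; (max(max(1, cur), (tmp + cur)) != (b * b)) -> true; a = 12; res = 0; [i=2]; res = 6; [j=0]; res = 42; [j=1]; res = 78; [j=2]; res = 114; tmp = -9; return 0 | g: tmp = 3; cur = -3; (((4 + -2) * max(tmp, a)) == (2 * tmp)) -> true; tmp = 6; (max(max(1, cur), (tmp + cur)) != (b * b)) -> true; a = 12; res = 0; [i=2]; res = 6; [j=0]; res = 42; [j=1]; res = 78; [j=2]; res = 114; tmp = -9; return 0 — matching result 0.
Sweeping the whole domain (36 inputs) finds no disagreement.
verdict: equivalent


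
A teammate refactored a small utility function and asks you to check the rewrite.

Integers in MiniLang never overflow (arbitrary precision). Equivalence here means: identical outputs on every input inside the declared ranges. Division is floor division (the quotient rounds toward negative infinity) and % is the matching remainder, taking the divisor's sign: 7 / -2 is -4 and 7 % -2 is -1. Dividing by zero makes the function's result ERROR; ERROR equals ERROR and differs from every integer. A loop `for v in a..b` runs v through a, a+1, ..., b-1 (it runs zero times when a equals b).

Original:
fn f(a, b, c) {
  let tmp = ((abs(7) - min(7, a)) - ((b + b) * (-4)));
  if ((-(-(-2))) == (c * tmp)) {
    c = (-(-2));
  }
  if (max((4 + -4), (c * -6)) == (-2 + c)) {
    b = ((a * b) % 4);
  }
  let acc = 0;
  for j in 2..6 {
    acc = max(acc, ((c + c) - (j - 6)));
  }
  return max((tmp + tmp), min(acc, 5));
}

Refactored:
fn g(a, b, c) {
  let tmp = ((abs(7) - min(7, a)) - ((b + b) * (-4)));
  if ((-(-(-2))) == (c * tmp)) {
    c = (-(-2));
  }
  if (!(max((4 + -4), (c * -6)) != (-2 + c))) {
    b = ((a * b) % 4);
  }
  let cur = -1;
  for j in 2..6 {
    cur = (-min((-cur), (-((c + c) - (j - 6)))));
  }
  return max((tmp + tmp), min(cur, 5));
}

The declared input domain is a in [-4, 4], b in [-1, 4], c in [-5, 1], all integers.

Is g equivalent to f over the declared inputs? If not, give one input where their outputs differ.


Input a=0, b=-1, c=-5: 0 from f versus -1 from g.
verdict: not equivalent; witness: a=0, b=-1, c=-5


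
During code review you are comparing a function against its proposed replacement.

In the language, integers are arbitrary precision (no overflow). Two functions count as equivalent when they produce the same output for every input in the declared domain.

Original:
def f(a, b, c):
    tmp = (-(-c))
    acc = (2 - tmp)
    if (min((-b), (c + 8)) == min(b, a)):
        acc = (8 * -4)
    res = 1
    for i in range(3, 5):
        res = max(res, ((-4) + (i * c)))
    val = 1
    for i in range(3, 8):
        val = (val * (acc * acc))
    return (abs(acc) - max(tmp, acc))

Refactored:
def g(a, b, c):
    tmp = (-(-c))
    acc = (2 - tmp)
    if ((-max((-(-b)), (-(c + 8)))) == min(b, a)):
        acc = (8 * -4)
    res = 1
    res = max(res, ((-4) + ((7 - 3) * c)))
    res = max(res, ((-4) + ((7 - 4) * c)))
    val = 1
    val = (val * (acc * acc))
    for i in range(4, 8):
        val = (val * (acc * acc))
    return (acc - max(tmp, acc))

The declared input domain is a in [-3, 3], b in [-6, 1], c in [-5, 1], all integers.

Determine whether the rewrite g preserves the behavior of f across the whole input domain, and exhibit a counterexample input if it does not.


Not equivalent: a=-1, b=1, c=-5 separates them (37 vs -27).
f: tmp=-5, then acc=7, then (min((-b), (c + 8)) == min(b, a)) is true, then acc=-32, then res=1, then (i=3), then res=1, then (i=4), then res=1, then val=1, then (i=3), then val=1024, then (i=4), then val=1048576, then (i=5), then val=1073741824, then (i=6), then val=1099511627776, then (i=7), then val=1125899906842624, then returns 37
g: tmp=-5, then acc=7, then ((-max((-(-b)), (-(c + 8)))) == min(b, a)) is true, then acc=-32, then res=1, then res=1, then res=1, then val=1, then val=1024, then (i=4), then val=1048576, then (i=5), then val=1073741824, then (i=6), then val=1099511627776, then (i=7), then val=1125899906842624, then returns -27
verdict: not equivalent; witness: a=-1, b=1, c=-5


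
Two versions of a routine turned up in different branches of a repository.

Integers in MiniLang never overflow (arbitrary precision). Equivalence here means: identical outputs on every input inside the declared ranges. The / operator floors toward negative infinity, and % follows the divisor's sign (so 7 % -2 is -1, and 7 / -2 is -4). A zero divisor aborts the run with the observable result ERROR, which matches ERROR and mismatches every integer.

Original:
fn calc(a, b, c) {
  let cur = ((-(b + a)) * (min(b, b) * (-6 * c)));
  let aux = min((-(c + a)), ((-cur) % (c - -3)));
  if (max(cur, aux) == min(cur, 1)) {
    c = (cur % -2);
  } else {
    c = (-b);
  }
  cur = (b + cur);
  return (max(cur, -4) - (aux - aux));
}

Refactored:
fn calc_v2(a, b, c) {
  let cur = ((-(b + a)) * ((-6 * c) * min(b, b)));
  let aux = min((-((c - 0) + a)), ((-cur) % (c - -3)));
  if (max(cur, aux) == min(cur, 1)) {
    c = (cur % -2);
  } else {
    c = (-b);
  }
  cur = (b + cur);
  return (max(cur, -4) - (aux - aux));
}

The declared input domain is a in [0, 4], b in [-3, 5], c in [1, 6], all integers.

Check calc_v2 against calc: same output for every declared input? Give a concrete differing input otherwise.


This is a faithful refactor — constant usage differs, and arithmetic usage differs, but the computed results match everywhere.
Tracing a=0, b=-1, c=6: calc: cur=36, then aux=-6, then (max(cur, aux) == min(cur, 1)) is false, then c=1, then cur=35, then returns 35 | calc_v2: cur=36, then aux=-6, then (max(cur, aux) == min(cur, 1)) is false, then c=1, then cur=35, then returns 35 — matching result 35.
Sweeping the whole domain (270 inputs) finds no disagreement.
verdict: equivalent
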